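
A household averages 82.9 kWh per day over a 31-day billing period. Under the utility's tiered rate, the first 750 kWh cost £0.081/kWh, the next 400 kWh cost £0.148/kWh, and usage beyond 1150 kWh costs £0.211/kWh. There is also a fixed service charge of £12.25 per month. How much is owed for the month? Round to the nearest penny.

Usage = 82.9 kWh/day × 31 days = 2569.9 kWh
First 750 kWh × £0.081 = £60.75
Next 400 kWh × £0.148 = £59.20
Remaining 1419.9 kWh × £0.211 = £299.60
Energy charge = £419.55; + service £12.25 = £431.80

£431.80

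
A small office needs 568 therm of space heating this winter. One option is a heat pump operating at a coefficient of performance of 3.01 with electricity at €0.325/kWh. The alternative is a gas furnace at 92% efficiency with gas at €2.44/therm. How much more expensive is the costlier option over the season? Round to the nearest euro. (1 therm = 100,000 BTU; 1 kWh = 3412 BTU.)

€291

Heat load = 568 therm × 100,000 = 56,800,000 BTU
Gas: input = 56,800,000 / 0.92 = 61,739,130 BTU = 617.4 therm → 617.4 × €2.44 = €1,506.43
Heat pump: 56,800,000 BTU / 3412 = 16,650 kWh heat; / 3.01 = 5,531 kWh in → × €0.325 = €1,797.45
Difference = |€1,506.43 − €1,797.45| = €291.01 ≈ €291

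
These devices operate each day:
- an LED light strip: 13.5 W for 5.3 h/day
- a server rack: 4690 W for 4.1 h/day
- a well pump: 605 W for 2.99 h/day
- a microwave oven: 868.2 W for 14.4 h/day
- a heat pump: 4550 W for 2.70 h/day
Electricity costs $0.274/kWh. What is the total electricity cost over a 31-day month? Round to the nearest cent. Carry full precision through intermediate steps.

LED light strip: 13.5 W × 5.3 h × 31 d = 2,218 Wh = 2.218 kWh
server rack: 4690 W × 4.1 h × 31 d = 596,099 Wh = 596.1 kWh
well pump: 605 W × 2.99 h × 31 d = 56,077 Wh = 56.08 kWh
microwave oven: 868.2 W × 14.4 h × 31 d = 387,564 Wh = 387.6 kWh
heat pump: 4550 W × 2.70 h × 31 d = 380,835 Wh = 380.8 kWh
Total energy = 2.218 + 596.1 + 56.08 + 387.6 + 380.8 = 1,423 kWh
Cost = 1,423 kWh × $0.274 = $389.85

$389.85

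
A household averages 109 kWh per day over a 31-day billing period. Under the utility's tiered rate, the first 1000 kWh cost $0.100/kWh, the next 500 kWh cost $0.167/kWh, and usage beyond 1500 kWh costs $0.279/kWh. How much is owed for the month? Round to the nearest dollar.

$708

Usage = 109 kWh/day × 31 days = 3379 kWh
First 1000 kWh × $0.100 = $100.00
Next 500 kWh × $0.167 = $83.50
Remaining 1879 kWh × $0.279 = $524.24
Total = $707.74 ≈ $708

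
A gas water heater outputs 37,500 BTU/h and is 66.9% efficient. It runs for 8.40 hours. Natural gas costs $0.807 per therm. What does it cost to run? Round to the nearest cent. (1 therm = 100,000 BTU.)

$3.80

Heat delivered = 37,500 BTU/h × 8.40 h = 315,000 BTU
Gas input = 315,000 / 0.669 = 470,852 BTU
= 470,852 / 100,000 = 4.709 therm
Cost = 4.709 × $0.807/therm = $3.80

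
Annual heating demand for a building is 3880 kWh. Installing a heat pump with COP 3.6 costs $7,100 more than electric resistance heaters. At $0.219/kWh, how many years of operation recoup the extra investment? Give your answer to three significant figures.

Resistance: 3880 kWh × $0.219 = $849.72/yr
Heat pump: 3880 / 3.6 = 1078 kWh in → × $0.219 = $236.03/yr
Annual savings = $613.69
Payback = $7,100 / $613.69 = 11.6 years

11.6 years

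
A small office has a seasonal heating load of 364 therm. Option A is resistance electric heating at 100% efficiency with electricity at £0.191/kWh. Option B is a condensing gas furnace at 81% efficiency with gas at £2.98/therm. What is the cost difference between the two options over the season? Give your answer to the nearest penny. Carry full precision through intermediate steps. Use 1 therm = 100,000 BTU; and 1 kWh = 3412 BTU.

Heat load = 364 therm × 100,000 = 36,400,000 BTU
Gas: input = 36,400,000 / 0.81 = 44,938,272 BTU = 449.4 therm → 449.4 × £2.98 = £1,339.16
Electric: 36,400,000 BTU / 3412 = 10,670 kWh → × £0.191 = £2,037.63
Difference = |£1,339.16 − £2,037.63| = £698.47

£698.47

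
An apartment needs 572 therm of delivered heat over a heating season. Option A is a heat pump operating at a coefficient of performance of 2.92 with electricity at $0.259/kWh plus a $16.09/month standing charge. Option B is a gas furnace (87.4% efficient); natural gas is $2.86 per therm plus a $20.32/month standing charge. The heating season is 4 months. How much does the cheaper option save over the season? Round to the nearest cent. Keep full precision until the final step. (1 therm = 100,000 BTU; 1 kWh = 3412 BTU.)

$401.71

Heat load = 572 therm × 100,000 = 57,200,000 BTU
Gas: input = 57,200,000 / 0.874 = 65,446,224 BTU = 654.5 therm → 654.5 × $2.86 = $1,871.76; + 4 × $20.32 standing = $1,953.04
Heat pump: 57,200,000 BTU / 3412 = 16,760 kWh heat; / 2.92 = 5,741 kWh in → × $0.259 = $1,486.98; + 4 × $16.09 standing = $1,551.34
Difference = |$1,953.04 − $1,551.34| = $401.71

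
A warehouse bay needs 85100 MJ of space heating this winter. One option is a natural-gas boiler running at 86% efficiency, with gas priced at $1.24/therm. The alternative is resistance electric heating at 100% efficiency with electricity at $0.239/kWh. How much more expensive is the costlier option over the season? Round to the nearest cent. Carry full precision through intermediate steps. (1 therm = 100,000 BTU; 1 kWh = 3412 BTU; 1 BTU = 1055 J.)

$4487.17

Heat load = 85100 MJ = 85,100,000,000 J / 1055 = 80,663,507 BTU
Gas: input = 80,663,507 / 0.86 = 93,794,776 BTU = 937.9 therm → 937.9 × $1.24 = $1,163.06
Electric: 80,663,507 BTU / 3412 = 23,640 kWh → × $0.239 = $5,650.23
Difference = |$1,163.06 − $5,650.23| = $4,487.17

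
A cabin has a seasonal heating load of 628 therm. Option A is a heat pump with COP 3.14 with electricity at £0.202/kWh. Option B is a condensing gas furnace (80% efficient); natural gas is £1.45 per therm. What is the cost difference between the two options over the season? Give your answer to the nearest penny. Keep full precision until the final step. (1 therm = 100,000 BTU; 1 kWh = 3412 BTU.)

£45.81

Heat load = 628 therm × 100,000 = 62,800,000 BTU
Gas: input = 62,800,000 / 0.800 = 78,500,000 BTU = 785 therm → 785 × £1.45 = £1,138.25
Heat pump: 62,800,000 BTU / 3412 = 18,410 kWh heat; / 3.14 = 5,862 kWh in → × £0.202 = £1,184.06
Difference = |£1,138.25 − £1,184.06| = £45.81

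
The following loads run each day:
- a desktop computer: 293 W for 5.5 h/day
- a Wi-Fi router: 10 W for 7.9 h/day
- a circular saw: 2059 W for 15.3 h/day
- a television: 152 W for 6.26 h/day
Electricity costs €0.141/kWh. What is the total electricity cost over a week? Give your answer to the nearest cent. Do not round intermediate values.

€33.70

desktop computer: 293 W × 5.5 h × 7 d = 11,280 Wh = 11.28 kWh
Wi-Fi router: 10 W × 7.9 h × 7 d = 553 Wh = 0.553 kWh
circular saw: 2059 W × 15.3 h × 7 d = 220,519 Wh = 220.5 kWh
television: 152 W × 6.26 h × 7 d = 6,661 Wh = 6.661 kWh
Total energy = 11.28 + 0.553 + 220.5 + 6.661 = 239 kWh
Cost = 239 kWh × €0.141 = €33.70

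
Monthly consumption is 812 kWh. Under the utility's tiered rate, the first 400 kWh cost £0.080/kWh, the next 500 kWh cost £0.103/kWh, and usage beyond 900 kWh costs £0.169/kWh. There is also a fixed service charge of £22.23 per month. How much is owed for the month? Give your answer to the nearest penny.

£96.67

First 400 kWh × £0.080 = £32.00
Next 412 kWh × £0.103 = £42.44
Remaining tier: 0 kWh (not reached)
Energy charge = £74.44; + service £22.23 = £96.67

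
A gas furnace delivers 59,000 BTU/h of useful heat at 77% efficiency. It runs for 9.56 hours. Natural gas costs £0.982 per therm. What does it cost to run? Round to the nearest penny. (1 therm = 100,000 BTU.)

£7.19

Heat delivered = 59,000 BTU/h × 9.56 h = 564,040 BTU
Gas input = 564,040 / 0.770 = 732,519 BTU
= 732,519 / 100,000 = 7.325 therm
Cost = 7.325 × £0.982/therm = £7.19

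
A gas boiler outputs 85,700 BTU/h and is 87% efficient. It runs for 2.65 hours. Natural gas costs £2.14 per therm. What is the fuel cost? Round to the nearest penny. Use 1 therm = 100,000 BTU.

Heat delivered = 85,700 BTU/h × 2.65 h = 227,105 BTU
Gas input = 227,105 / 0.87 = 261,040 BTU
= 261,040 / 100,000 = 2.61 therm
Cost = 2.61 × £2.14/therm = £5.59

£5.59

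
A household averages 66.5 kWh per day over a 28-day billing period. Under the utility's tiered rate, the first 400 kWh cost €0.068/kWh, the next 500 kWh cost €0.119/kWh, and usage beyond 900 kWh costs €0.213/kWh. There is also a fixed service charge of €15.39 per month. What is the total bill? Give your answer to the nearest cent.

Usage = 66.5 kWh/day × 28 days = 1862 kWh
First 400 kWh × €0.068 = €27.20
Next 500 kWh × €0.119 = €59.50
Remaining 962 kWh × €0.213 = €204.91
Energy charge = €291.61; + service €15.39 = €307.00

€307.00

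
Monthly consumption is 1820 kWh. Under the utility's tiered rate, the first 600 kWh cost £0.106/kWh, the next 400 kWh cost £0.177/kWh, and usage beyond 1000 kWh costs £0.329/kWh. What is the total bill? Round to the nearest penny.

£404.18

First 600 kWh × £0.106 = £63.60
Next 400 kWh × £0.177 = £70.80
Remaining 820 kWh × £0.329 = £269.78
Total = £404.18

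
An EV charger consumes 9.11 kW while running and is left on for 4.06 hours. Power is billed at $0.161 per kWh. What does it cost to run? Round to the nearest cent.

$5.95

Energy = 9110 W × 4.06 h = 36,987 Wh = 36.99 kWh
Cost = 36.99 kWh × $0.161/kWh = $5.95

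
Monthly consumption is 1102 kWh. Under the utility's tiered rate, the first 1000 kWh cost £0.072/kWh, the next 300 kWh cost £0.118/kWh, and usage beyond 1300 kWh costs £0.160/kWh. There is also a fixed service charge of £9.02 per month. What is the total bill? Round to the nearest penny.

First 1000 kWh × £0.072 = £72.00
Next 102 kWh × £0.118 = £12.04
Remaining tier: 0 kWh (not reached)
Energy charge = £84.04; + service £9.02 = £93.06

£93.06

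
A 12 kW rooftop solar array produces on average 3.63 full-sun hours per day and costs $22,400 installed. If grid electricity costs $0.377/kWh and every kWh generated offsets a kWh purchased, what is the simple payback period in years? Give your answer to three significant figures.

Daily generation = 12 kW × 3.63 h = 43.56 kWh
Annual generation = 43.56 × 365 = 15899 kWh
Annual savings = 15899 × $0.377 = $5,994.07
Payback = $22,400 / $5,994.07 = 3.74 years

3.74 years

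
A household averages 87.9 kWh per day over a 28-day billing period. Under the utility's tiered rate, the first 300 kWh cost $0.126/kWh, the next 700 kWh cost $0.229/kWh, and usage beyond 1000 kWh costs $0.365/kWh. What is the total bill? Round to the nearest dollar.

Usage = 87.9 kWh/day × 28 days = 2461.2 kWh
First 300 kWh × $0.126 = $37.80
Next 700 kWh × $0.229 = $160.30
Remaining 1461.2 kWh × $0.365 = $533.34
Total = $731.44 ≈ $731

$731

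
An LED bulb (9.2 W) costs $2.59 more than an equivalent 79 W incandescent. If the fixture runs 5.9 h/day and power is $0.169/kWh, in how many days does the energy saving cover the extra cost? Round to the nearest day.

37 days

Power saved = 79 − 9.2 = 69.8 W
Daily energy saved = 69.8 W × 5.9 h = 411.8 Wh = 0.41182 kWh
Daily savings = 0.41182 × $0.169 = $0.0696
Payback = $2.59 / $0.0696 per day = 37.21 days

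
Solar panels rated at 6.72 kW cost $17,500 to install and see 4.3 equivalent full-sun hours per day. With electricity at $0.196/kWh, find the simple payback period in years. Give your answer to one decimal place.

Daily generation = 6.72 kW × 4.3 h = 28.9 kWh
Annual generation = 28.9 × 365 = 10547 kWh
Annual savings = 10547 × $0.196 = $2,067.22
Payback = $17,500 / $2,067.22 = 8.47 years

8.5 years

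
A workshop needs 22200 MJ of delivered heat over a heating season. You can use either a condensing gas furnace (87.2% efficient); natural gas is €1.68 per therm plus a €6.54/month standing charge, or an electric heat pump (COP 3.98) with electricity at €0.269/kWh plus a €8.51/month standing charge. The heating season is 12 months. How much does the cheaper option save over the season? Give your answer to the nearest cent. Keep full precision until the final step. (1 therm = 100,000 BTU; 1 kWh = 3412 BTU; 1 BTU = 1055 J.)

Heat load = 22200 MJ = 22,200,000,000 J / 1055 = 21,042,654 BTU
Gas: input = 21,042,654 / 0.872 = 24,131,484 BTU = 241.3 therm → 241.3 × €1.68 = €405.41; + 12 × €6.54 standing = €483.89
Heat pump: 21,042,654 BTU / 3412 = 6,167 kWh heat; / 3.98 = 1,550 kWh in → × €0.269 = €416.83; + 12 × €8.51 standing = €518.95
Difference = |€483.89 − €518.95| = €35.06

€35.06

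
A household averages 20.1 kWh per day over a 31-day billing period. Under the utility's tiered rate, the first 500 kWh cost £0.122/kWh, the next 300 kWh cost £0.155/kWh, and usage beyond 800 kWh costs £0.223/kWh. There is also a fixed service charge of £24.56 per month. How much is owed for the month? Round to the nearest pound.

Usage = 20.1 kWh/day × 31 days = 623.1 kWh
First 500 kWh × £0.122 = £61.00
Next 123.1 kWh × £0.155 = £19.08
Remaining tier: 0 kWh (not reached)
Energy charge = £80.08; + service £24.56 = £104.64 ≈ £105

£105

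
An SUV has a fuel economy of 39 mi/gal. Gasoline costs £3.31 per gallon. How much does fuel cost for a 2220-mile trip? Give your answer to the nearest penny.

£188.42

Fuel = 2220 mi / 39 mpg = 56.92 gal
Cost = 56.92 gal × £3.31/gal = £188.42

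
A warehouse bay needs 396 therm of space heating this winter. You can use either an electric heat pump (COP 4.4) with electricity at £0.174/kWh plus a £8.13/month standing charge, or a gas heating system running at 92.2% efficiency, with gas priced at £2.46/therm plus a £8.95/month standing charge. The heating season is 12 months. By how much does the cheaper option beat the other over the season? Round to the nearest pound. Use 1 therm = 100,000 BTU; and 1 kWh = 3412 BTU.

Heat load = 396 therm × 100,000 = 39,600,000 BTU
Gas: input = 39,600,000 / 0.922 = 42,950,108 BTU = 429.5 therm → 429.5 × £2.46 = £1,056.57; + 12 × £8.95 standing = £1,163.97
Heat pump: 39,600,000 BTU / 3412 = 11,610 kWh heat; / 4.4 = 2,638 kWh in → × £0.174 = £458.97; + 12 × £8.13 standing = £556.53
Difference = |£1,163.97 − £556.53| = £607.44 ≈ £607

£607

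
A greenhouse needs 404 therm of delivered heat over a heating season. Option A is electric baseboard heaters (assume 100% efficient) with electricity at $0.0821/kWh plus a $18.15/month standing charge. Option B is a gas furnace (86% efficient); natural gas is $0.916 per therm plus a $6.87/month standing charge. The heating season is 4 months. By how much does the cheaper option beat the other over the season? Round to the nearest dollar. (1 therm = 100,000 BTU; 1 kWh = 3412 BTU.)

$587

Heat load = 404 therm × 100,000 = 40,400,000 BTU
Gas: input = 40,400,000 / 0.86 = 46,976,744 BTU = 469.8 therm → 469.8 × $0.916 = $430.31; + 4 × $6.87 standing = $457.79
Electric: 40,400,000 BTU / 3412 = 11,840 kWh → × $0.0821 = $972.11; + 4 × $18.15 standing = $1,044.71
Difference = |$457.79 − $1,044.71| = $586.92 ≈ $587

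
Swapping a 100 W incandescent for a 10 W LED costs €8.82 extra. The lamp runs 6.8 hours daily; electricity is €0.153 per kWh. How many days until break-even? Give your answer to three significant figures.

Power saved = 100 − 10 = 90 W
Daily energy saved = 90 W × 6.8 h = 612 Wh = 0.612 kWh
Daily savings = 0.612 × €0.153 = €0.0936
Payback = €8.82 / €0.0936 per day = 94.19 days

94.2 days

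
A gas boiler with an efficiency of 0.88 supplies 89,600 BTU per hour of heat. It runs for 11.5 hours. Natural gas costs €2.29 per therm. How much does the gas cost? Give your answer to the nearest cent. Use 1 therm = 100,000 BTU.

Heat delivered = 89,600 BTU/h × 11.5 h = 1,030,400 BTU
Gas input = 1,030,400 / 0.88 = 1,170,909 BTU
= 1,170,909 / 100,000 = 11.71 therm
Cost = 11.71 × €2.29/therm = €26.81

€26.81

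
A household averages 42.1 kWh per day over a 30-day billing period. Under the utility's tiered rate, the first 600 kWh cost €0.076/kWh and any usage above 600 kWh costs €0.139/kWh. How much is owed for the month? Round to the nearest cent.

€137.76

Usage = 42.1 kWh/day × 30 days = 1263 kWh
First 600 kWh × €0.076 = €45.60
Remaining 663 kWh × €0.139 = €92.16
Total = €137.76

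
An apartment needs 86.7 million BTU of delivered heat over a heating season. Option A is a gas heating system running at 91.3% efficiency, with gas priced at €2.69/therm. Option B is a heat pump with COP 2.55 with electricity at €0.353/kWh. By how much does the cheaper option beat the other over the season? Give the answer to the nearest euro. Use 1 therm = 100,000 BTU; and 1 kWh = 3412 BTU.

€963

Heat load = 86.7 × 10⁶ BTU = 86,700,000 BTU
Gas: input = 86,700,000 / 0.913 = 94,961,665 BTU = 949.6 therm → 949.6 × €2.69 = €2,554.47
Heat pump: 86,700,000 BTU / 3412 = 25,410 kWh heat; / 2.55 = 9,965 kWh in → × €0.353 = €3,517.58
Difference = |€2,554.47 − €3,517.58| = €963.12 ≈ €963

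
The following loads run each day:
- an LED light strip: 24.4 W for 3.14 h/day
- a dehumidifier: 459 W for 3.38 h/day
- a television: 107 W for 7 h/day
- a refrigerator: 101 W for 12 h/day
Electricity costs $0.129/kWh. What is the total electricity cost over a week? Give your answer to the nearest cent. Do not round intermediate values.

$3.24

LED light strip: 24.4 W × 3.14 h × 7 d = 536 Wh = 0.5363 kWh
dehumidifier: 459 W × 3.38 h × 7 d = 10,860 Wh = 10.86 kWh
television: 107 W × 7 h × 7 d = 5,243 Wh = 5.243 kWh
refrigerator: 101 W × 12 h × 7 d = 8,484 Wh = 8.484 kWh
Total energy = 0.5363 + 10.86 + 5.243 + 8.484 = 25.12 kWh
Cost = 25.12 kWh × $0.129 = $3.24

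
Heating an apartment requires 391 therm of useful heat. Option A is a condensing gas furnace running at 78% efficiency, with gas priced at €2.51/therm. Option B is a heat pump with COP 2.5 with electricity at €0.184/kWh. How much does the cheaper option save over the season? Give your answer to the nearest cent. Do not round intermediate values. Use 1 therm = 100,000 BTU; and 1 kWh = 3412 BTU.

Heat load = 391 therm × 100,000 = 39,100,000 BTU
Gas: input = 39,100,000 / 0.78 = 50,128,205 BTU = 501.3 therm → 501.3 × €2.51 = €1,258.22
Heat pump: 39,100,000 BTU / 3412 = 11,460 kWh heat; / 2.5 = 4,584 kWh in → × €0.184 = €843.42
Difference = |€1,258.22 − €843.42| = €414.79

€414.79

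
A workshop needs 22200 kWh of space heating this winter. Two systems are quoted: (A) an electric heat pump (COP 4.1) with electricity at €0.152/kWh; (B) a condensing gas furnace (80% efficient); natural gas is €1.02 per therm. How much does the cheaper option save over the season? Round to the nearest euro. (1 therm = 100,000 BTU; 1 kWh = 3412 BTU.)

€143

Heat load = 22200 kWh × 3412 = 75,746,400 BTU
Gas: input = 75,746,400 / 0.80 = 94,683,000 BTU = 946.8 therm → 946.8 × €1.02 = €965.77
Heat pump: 75,746,400 BTU / 3412 = 22,200 kWh heat; / 4.1 = 5,415 kWh in → × €0.152 = €823.02
Difference = |€965.77 − €823.02| = €142.74 ≈ €143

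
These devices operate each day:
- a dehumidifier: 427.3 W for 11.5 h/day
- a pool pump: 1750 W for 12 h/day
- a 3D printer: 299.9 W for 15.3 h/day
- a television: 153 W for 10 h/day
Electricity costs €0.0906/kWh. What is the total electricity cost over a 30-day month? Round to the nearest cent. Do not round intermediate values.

€87.06

dehumidifier: 427.3 W × 11.5 h × 30 d = 147,418 Wh = 147.4 kWh
pool pump: 1750 W × 12 h × 30 d = 630,000 Wh = 630 kWh
3D printer: 299.9 W × 15.3 h × 30 d = 137,654 Wh = 137.7 kWh
television: 153 W × 10 h × 30 d = 45,900 Wh = 45.9 kWh
Total energy = 147.4 + 630 + 137.7 + 45.9 = 961 kWh
Cost = 961 kWh × €0.0906 = €87.06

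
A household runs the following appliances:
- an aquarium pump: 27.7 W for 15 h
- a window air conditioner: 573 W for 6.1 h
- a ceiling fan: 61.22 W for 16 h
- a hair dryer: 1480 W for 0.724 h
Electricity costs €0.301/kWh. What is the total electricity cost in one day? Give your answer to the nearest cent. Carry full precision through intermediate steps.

aquarium pump: 27.7 W × 15 h = 416 Wh = 0.4155 kWh
window air conditioner: 573 W × 6.1 h = 3,495 Wh = 3.495 kWh
ceiling fan: 61.22 W × 16 h = 980 Wh = 0.9795 kWh
hair dryer: 1480 W × 0.724 h = 1,072 Wh = 1.072 kWh
Total energy = 0.4155 + 3.495 + 0.9795 + 1.072 = 5.962 kWh
Cost = 5.962 kWh × €0.301 = €1.79

€1.79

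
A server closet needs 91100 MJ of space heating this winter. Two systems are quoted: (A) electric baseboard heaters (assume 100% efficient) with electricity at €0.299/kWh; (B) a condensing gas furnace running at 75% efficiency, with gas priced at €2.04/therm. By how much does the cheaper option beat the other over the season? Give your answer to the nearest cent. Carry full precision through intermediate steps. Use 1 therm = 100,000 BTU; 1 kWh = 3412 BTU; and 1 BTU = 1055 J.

€5218.34

Heat load = 91100 MJ = 91,100,000,000 J / 1055 = 86,350,711 BTU
Gas: input = 86,350,711 / 0.75 = 115,134,281 BTU = 1,151 therm → 1,151 × €2.04 = €2,348.74
Electric: 86,350,711 BTU / 3412 = 25,310 kWh → × €0.299 = €7,567.08
Difference = |€2,348.74 − €7,567.08| = €5,218.34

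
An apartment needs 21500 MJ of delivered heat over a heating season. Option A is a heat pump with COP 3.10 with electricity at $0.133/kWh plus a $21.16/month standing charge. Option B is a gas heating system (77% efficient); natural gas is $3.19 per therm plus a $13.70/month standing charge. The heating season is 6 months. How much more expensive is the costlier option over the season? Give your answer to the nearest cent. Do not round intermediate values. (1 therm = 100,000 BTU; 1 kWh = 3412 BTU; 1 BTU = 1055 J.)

$543.27

Heat load = 21500 MJ = 21,500,000,000 J / 1055 = 20,379,147 BTU
Gas: input = 20,379,147 / 0.77 = 26,466,425 BTU = 264.7 therm → 264.7 × $3.19 = $844.28; + 6 × $13.70 standing = $926.48
Heat pump: 20,379,147 BTU / 3412 = 5,973 kWh heat; / 3.10 = 1,927 kWh in → × $0.133 = $256.25; + 6 × $21.16 standing = $383.21
Difference = |$926.48 − $383.21| = $543.27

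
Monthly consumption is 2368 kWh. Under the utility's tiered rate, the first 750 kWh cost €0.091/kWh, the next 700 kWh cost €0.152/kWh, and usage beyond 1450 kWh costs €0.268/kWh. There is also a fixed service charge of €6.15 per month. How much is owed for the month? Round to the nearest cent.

€426.82

First 750 kWh × €0.091 = €68.25
Next 700 kWh × €0.152 = €106.40
Remaining 918 kWh × €0.268 = €246.02
Energy charge = €420.67; + service €6.15 = €426.82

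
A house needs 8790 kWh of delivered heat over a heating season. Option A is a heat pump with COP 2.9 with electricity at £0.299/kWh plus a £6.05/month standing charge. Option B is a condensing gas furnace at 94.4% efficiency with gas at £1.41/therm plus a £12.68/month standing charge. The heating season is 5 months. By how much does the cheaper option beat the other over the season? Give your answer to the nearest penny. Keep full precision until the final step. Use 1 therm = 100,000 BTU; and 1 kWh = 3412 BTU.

£425.16

Heat load = 8790 kWh × 3412 = 29,991,480 BTU
Gas: input = 29,991,480 / 0.944 = 31,770,636 BTU = 317.7 therm → 317.7 × £1.41 = £447.97; + 5 × £12.68 standing = £511.37
Heat pump: 29,991,480 BTU / 3412 = 8,790 kWh heat; / 2.9 = 3,031 kWh in → × £0.299 = £906.28; + 5 × £6.05 standing = £936.53
Difference = |£511.37 − £936.53| = £425.16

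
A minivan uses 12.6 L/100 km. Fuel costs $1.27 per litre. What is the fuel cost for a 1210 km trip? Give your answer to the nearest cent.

Fuel = 12.6 L/100 km × 1210 km / 100 = 152.5 L
Cost = 152.5 L × $1.27/L = $193.62

$193.62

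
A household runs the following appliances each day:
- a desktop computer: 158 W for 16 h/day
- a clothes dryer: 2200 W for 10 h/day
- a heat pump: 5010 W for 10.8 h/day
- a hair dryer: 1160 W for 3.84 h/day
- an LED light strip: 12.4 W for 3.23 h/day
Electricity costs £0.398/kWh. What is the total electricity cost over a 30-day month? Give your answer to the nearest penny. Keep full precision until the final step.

£992.58

desktop computer: 158 W × 16 h × 30 d = 75,840 Wh = 75.84 kWh
clothes dryer: 2200 W × 10 h × 30 d = 660,000 Wh = 660 kWh
heat pump: 5010 W × 10.8 h × 30 d = 1,623,240 Wh = 1,623 kWh
hair dryer: 1160 W × 3.84 h × 30 d = 133,632 Wh = 133.6 kWh
LED light strip: 12.4 W × 3.23 h × 30 d = 1,202 Wh = 1.202 kWh
Total energy = 75.84 + 660 + 1,623 + 133.6 + 1.202 = 2,494 kWh
Cost = 2,494 kWh × £0.398 = £992.58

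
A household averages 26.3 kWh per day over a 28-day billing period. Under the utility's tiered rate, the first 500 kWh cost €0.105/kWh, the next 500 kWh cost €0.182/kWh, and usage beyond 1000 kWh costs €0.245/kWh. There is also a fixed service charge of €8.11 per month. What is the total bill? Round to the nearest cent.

€103.63

Usage = 26.3 kWh/day × 28 days = 736.4 kWh
First 500 kWh × €0.105 = €52.50
Next 236.4 kWh × €0.182 = €43.02
Remaining tier: 0 kWh (not reached)
Energy charge = €95.52; + service €8.11 = €103.63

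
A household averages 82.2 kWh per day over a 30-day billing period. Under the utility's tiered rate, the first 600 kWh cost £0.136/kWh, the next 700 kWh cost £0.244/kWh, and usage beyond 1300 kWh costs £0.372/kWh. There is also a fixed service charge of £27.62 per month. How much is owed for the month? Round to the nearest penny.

£713.77

Usage = 82.2 kWh/day × 30 days = 2466 kWh
First 600 kWh × £0.136 = £81.60
Next 700 kWh × £0.244 = £170.80
Remaining 1166 kWh × £0.372 = £433.75
Energy charge = £686.15; + service £27.62 = £713.77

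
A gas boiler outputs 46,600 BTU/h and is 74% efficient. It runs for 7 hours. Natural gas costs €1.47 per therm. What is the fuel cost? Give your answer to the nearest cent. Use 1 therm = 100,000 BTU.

€6.48

Heat delivered = 46,600 BTU/h × 7 h = 326,200 BTU
Gas input = 326,200 / 0.74 = 440,811 BTU
= 440,811 / 100,000 = 4.408 therm
Cost = 4.408 × €1.47/therm = €6.48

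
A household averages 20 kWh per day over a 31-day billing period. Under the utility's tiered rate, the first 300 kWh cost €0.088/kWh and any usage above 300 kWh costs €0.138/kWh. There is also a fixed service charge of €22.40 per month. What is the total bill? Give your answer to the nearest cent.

€92.96

Usage = 20 kWh/day × 31 days = 620 kWh
First 300 kWh × €0.088 = €26.40
Remaining 320 kWh × €0.138 = €44.16
Energy charge = €70.56; + service €22.40 = €92.96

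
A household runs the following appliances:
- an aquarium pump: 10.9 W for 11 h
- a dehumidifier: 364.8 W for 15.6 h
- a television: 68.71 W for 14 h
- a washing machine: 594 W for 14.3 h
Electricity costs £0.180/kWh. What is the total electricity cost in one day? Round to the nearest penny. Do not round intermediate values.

£2.75

aquarium pump: 10.9 W × 11 h = 120 Wh = 0.1199 kWh
dehumidifier: 364.8 W × 15.6 h = 5,691 Wh = 5.691 kWh
television: 68.71 W × 14 h = 962 Wh = 0.9619 kWh
washing machine: 594 W × 14.3 h = 8,494 Wh = 8.494 kWh
Total energy = 0.1199 + 5.691 + 0.9619 + 8.494 = 15.27 kWh
Cost = 15.27 kWh × £0.180 = £2.75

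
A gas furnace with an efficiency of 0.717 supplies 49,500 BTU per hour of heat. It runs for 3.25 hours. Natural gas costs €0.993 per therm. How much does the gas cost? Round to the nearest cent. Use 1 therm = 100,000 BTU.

€2.23

Heat delivered = 49,500 BTU/h × 3.25 h = 160,875 BTU
Gas input = 160,875 / 0.717 = 224,372 BTU
= 224,372 / 100,000 = 2.244 therm
Cost = 2.244 × €0.993/therm = €2.23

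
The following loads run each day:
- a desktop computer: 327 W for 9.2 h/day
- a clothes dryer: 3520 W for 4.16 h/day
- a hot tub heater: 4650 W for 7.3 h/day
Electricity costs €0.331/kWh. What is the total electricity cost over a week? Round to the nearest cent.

desktop computer: 327 W × 9.2 h × 7 d = 21,059 Wh = 21.06 kWh
clothes dryer: 3520 W × 4.16 h × 7 d = 102,502 Wh = 102.5 kWh
hot tub heater: 4650 W × 7.3 h × 7 d = 237,615 Wh = 237.6 kWh
Total energy = 21.06 + 102.5 + 237.6 = 361.2 kWh
Cost = 361.2 kWh × €0.331 = €119.55

€119.55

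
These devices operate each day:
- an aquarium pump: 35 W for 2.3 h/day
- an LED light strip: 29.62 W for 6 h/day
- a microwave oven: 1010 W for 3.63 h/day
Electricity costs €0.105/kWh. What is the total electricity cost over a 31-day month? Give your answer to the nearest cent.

€12.77

aquarium pump: 35 W × 2.3 h × 31 d = 2,496 Wh = 2.495 kWh
LED light strip: 29.62 W × 6 h × 31 d = 5,509 Wh = 5.509 kWh
microwave oven: 1010 W × 3.63 h × 31 d = 113,655 Wh = 113.7 kWh
Total energy = 2.495 + 5.509 + 113.7 = 121.7 kWh
Cost = 121.7 kWh × €0.105 = €12.77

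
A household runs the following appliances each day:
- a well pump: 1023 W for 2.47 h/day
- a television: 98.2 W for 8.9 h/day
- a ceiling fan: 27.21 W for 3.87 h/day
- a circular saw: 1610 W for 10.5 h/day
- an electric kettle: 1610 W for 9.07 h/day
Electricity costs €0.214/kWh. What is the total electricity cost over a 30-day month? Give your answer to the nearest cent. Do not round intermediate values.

€224.79

well pump: 1023 W × 2.47 h × 30 d = 75,804 Wh = 75.8 kWh
television: 98.2 W × 8.9 h × 30 d = 26,219 Wh = 26.22 kWh
ceiling fan: 27.21 W × 3.87 h × 30 d = 3,159 Wh = 3.159 kWh
circular saw: 1610 W × 10.5 h × 30 d = 507,150 Wh = 507.1 kWh
electric kettle: 1610 W × 9.07 h × 30 d = 438,081 Wh = 438.1 kWh
Total energy = 75.8 + 26.22 + 3.159 + 507.1 + 438.1 = 1,050 kWh
Cost = 1,050 kWh × €0.214 = €224.79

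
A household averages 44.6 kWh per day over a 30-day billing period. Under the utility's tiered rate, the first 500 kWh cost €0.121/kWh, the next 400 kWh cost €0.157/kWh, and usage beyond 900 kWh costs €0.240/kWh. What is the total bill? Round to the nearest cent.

€228.42

Usage = 44.6 kWh/day × 30 days = 1338 kWh
First 500 kWh × €0.121 = €60.50
Next 400 kWh × €0.157 = €62.80
Remaining 438 kWh × €0.240 = €105.12
Total = €228.42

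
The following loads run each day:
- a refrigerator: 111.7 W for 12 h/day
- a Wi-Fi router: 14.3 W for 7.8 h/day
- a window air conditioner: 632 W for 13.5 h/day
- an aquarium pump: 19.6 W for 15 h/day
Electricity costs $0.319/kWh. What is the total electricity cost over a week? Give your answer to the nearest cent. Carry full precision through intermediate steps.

$22.95

refrigerator: 111.7 W × 12 h × 7 d = 9,383 Wh = 9.383 kWh
Wi-Fi router: 14.3 W × 7.8 h × 7 d = 781 Wh = 0.7808 kWh
window air conditioner: 632 W × 13.5 h × 7 d = 59,724 Wh = 59.72 kWh
aquarium pump: 19.6 W × 15 h × 7 d = 2,058 Wh = 2.058 kWh
Total energy = 9.383 + 0.7808 + 59.72 + 2.058 = 71.95 kWh
Cost = 71.95 kWh × $0.319 = $22.95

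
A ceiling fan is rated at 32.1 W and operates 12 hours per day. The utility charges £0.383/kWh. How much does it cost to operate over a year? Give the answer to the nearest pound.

Energy = 32.1 W × 12 h/day × 365 days = 140,598 Wh = 140.6 kWh
Cost = 140.6 kWh × £0.383/kWh = £53.85 ≈ £54

£54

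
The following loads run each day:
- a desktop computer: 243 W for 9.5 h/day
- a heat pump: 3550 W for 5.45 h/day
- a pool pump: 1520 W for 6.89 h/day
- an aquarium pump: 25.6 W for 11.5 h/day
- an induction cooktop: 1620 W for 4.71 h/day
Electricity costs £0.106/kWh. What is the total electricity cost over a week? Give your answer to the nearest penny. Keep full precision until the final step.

£29.72

desktop computer: 243 W × 9.5 h × 7 d = 16,160 Wh = 16.16 kWh
heat pump: 3550 W × 5.45 h × 7 d = 135,432 Wh = 135.4 kWh
pool pump: 1520 W × 6.89 h × 7 d = 73,310 Wh = 73.31 kWh
aquarium pump: 25.6 W × 11.5 h × 7 d = 2,061 Wh = 2.061 kWh
induction cooktop: 1620 W × 4.71 h × 7 d = 53,411 Wh = 53.41 kWh
Total energy = 16.16 + 135.4 + 73.31 + 2.061 + 53.41 = 280.4 kWh
Cost = 280.4 kWh × £0.106 = £29.72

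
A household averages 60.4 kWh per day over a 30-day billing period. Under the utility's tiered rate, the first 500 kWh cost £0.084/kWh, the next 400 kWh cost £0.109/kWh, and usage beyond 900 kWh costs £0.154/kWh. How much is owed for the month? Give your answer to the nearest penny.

Usage = 60.4 kWh/day × 30 days = 1812 kWh
First 500 kWh × £0.084 = £42.00
Next 400 kWh × £0.109 = £43.60
Remaining 912 kWh × £0.154 = £140.45
Total = £226.05

£226.05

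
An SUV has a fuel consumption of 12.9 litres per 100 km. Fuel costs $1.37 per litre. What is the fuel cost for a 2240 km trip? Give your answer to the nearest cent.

$395.88

Fuel = 12.9 L/100 km × 2240 km / 100 = 289 L
Cost = 289 L × $1.37/L = $395.88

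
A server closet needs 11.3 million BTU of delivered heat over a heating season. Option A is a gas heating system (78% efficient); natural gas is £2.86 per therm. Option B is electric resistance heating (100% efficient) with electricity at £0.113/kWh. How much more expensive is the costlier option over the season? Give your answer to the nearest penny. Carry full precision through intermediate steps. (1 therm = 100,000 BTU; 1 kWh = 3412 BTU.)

Heat load = 11.3 × 10⁶ BTU = 11,300,000 BTU
Gas: input = 11,300,000 / 0.78 = 14,487,179 BTU = 144.9 therm → 144.9 × £2.86 = £414.33
Electric: 11,300,000 BTU / 3412 = 3,312 kWh → × £0.113 = £374.24
Difference = |£414.33 − £374.24| = £40.10

£40.10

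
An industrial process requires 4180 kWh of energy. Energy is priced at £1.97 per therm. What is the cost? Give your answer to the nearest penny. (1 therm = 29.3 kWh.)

4180 kWh × (0.03413 therm/kWh) = 142.7 therm
Cost = 142.7 therm × £1.97/therm = £281.04

£281.04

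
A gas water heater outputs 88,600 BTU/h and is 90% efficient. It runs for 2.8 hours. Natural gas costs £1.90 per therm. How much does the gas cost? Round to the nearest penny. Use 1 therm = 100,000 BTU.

£5.24

Heat delivered = 88,600 BTU/h × 2.8 h = 248,080 BTU
Gas input = 248,080 / 0.90 = 275,644 BTU
= 275,644 / 100,000 = 2.756 therm
Cost = 2.756 × £1.90/therm = £5.24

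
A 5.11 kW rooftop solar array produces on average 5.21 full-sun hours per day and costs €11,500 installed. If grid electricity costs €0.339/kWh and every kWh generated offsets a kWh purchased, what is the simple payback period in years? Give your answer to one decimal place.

3.5 years

Daily generation = 5.11 kW × 5.21 h = 26.62 kWh
Annual generation = 26.62 × 365 = 9717.4 kWh
Annual savings = 9717.4 × €0.339 = €3,294.21
Payback = €11,500 / €3,294.21 = 3.49 years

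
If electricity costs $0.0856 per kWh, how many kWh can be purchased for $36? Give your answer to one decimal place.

420.6 kWh

$36 / $0.0856 per kWh = 420.6 kWh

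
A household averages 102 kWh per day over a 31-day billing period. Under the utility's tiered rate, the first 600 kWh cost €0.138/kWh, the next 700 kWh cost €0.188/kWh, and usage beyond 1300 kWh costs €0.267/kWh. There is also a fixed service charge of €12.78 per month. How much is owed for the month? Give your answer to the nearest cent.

€724.33

Usage = 102 kWh/day × 31 days = 3162 kWh
First 600 kWh × €0.138 = €82.80
Next 700 kWh × €0.188 = €131.60
Remaining 1862 kWh × €0.267 = €497.15
Energy charge = €711.55; + service €12.78 = €724.33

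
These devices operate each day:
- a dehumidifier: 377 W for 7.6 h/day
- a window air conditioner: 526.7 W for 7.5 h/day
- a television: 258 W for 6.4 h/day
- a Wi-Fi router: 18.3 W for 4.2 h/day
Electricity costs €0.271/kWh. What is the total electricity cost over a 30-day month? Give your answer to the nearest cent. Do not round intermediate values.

dehumidifier: 377 W × 7.6 h × 30 d = 85,956 Wh = 85.96 kWh
window air conditioner: 526.7 W × 7.5 h × 30 d = 118,508 Wh = 118.5 kWh
television: 258 W × 6.4 h × 30 d = 49,536 Wh = 49.54 kWh
Wi-Fi router: 18.3 W × 4.2 h × 30 d = 2,306 Wh = 2.306 kWh
Total energy = 85.96 + 118.5 + 49.54 + 2.306 = 256.3 kWh
Cost = 256.3 kWh × €0.271 = €69.46

€69.46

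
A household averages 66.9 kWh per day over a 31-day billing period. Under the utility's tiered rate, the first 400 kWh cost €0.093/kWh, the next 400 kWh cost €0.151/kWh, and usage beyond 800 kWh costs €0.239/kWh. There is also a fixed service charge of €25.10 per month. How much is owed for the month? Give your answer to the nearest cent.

€427.16

Usage = 66.9 kWh/day × 31 days = 2073.9 kWh
First 400 kWh × €0.093 = €37.20
Next 400 kWh × €0.151 = €60.40
Remaining 1273.9 kWh × €0.239 = €304.46
Energy charge = €402.06; + service €25.10 = €427.16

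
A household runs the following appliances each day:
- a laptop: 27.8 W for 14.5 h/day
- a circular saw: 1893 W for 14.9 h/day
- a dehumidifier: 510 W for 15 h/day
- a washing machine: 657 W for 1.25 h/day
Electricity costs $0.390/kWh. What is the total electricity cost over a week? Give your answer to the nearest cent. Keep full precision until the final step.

$101.23

laptop: 27.8 W × 14.5 h × 7 d = 2,822 Wh = 2.822 kWh
circular saw: 1893 W × 14.9 h × 7 d = 197,440 Wh = 197.4 kWh
dehumidifier: 510 W × 15 h × 7 d = 53,550 Wh = 53.55 kWh
washing machine: 657 W × 1.25 h × 7 d = 5,749 Wh = 5.749 kWh
Total energy = 2.822 + 197.4 + 53.55 + 5.749 = 259.6 kWh
Cost = 259.6 kWh × $0.390 = $101.23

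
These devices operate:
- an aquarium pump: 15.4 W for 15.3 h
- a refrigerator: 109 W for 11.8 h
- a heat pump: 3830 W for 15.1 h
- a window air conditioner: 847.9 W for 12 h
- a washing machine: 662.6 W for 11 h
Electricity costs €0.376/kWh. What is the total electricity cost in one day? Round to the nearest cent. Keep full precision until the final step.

€28.88

aquarium pump: 15.4 W × 15.3 h = 236 Wh = 0.2356 kWh
refrigerator: 109 W × 11.8 h = 1,286 Wh = 1.286 kWh
heat pump: 3830 W × 15.1 h = 57,833 Wh = 57.83 kWh
window air conditioner: 847.9 W × 12 h = 10,175 Wh = 10.17 kWh
washing machine: 662.6 W × 11 h = 7,289 Wh = 7.289 kWh
Total energy = 0.2356 + 1.286 + 57.83 + 10.17 + 7.289 = 76.82 kWh
Cost = 76.82 kWh × €0.376 = €28.88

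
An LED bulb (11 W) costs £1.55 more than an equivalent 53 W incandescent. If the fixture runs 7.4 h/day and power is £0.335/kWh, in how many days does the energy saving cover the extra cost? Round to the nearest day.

15 days

Power saved = 53 − 11 = 42 W
Daily energy saved = 42 W × 7.4 h = 310.8 Wh = 0.3108 kWh
Daily savings = 0.3108 × £0.335 = £0.1041
Payback = £1.55 / £0.1041 per day = 14.89 days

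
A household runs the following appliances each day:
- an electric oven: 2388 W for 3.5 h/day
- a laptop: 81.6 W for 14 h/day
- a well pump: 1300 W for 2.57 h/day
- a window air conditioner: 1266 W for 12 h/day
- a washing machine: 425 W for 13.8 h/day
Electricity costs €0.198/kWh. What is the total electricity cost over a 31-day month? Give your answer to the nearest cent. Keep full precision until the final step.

electric oven: 2388 W × 3.5 h × 31 d = 259,098 Wh = 259.1 kWh
laptop: 81.6 W × 14 h × 31 d = 35,414 Wh = 35.41 kWh
well pump: 1300 W × 2.57 h × 31 d = 103,571 Wh = 103.6 kWh
window air conditioner: 1266 W × 12 h × 31 d = 470,952 Wh = 471 kWh
washing machine: 425 W × 13.8 h × 31 d = 181,815 Wh = 181.8 kWh
Total energy = 259.1 + 35.41 + 103.6 + 471 + 181.8 = 1,051 kWh
Cost = 1,051 kWh × €0.198 = €208.07

€208.07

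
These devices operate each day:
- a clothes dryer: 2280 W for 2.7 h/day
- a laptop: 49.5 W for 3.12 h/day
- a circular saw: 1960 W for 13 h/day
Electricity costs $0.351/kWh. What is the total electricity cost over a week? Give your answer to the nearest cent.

$78.11

clothes dryer: 2280 W × 2.7 h × 7 d = 43,092 Wh = 43.09 kWh
laptop: 49.5 W × 3.12 h × 7 d = 1,081 Wh = 1.081 kWh
circular saw: 1960 W × 13 h × 7 d = 178,360 Wh = 178.4 kWh
Total energy = 43.09 + 1.081 + 178.4 = 222.5 kWh
Cost = 222.5 kWh × $0.351 = $78.11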